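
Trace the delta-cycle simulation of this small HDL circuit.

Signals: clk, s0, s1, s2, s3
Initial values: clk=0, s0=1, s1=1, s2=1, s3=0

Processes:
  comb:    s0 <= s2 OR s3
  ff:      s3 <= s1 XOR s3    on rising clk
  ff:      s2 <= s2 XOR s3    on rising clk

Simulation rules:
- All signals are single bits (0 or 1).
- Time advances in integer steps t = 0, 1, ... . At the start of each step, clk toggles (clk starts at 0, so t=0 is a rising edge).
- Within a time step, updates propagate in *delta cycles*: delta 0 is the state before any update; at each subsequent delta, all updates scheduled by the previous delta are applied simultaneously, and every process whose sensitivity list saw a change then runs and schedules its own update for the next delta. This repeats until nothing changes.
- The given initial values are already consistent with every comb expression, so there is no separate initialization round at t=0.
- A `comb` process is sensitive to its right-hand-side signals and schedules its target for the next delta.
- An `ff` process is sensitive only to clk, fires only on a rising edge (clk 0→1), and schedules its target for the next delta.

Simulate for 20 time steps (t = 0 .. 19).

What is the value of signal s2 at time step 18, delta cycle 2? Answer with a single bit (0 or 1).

0

t=0 Δ0: s1=1 s3=0 s2=1 s0=1 clk=0
  Δ1: clk:0→1
  Δ2: s3:0→1
  (2Δ to stable)
t=1 Δ0: s1=1 s3=1 s2=1 s0=1 clk=1
  Δ1: clk:1→0
  (1Δ to stable)
t=2 Δ0: s1=1 s3=1 s2=1 s0=1 clk=0
  Δ1: clk:0→1
  Δ2: s3:1→0, s2:1→0
  Δ3: s0:1→0
  (3Δ to stable)
t=3 Δ0: s1=1 s3=0 s2=0 s0=0 clk=1
  Δ1: clk:1→0
  (1Δ to stable)
t=4 Δ0: s1=1 s3=0 s2=0 s0=0 clk=0
  Δ1: clk:0→1
  Δ2: s3:0→1
  Δ3: s0:0→1
  (3Δ to stable)
t=5 Δ0: s1=1 s3=1 s2=0 s0=1 clk=1
  Δ1: clk:1→0
  (1Δ to stable)
t=6 Δ0: s1=1 s3=1 s2=0 s0=1 clk=0
  Δ1: clk:0→1
  Δ2: s3:1→0, s2:0→1
  (2Δ to stable)
t=7 Δ0: s1=1 s3=0 s2=1 s0=1 clk=1
  Δ1: clk:1→0
  (1Δ to stable)
t=8 Δ0: s1=1 s3=0 s2=1 s0=1 clk=0
  Δ1: clk:0→1
  Δ2: s3:0→1
  (2Δ to stable)
t=9 Δ0: s1=1 s3=1 s2=1 s0=1 clk=1
  Δ1: clk:1→0
  (1Δ to stable)
t=10 Δ0: s1=1 s3=1 s2=1 s0=1 clk=0
  Δ1: clk:0→1
  Δ2: s3:1→0, s2:1→0
  Δ3: s0:1→0
  (3Δ to stable)
t=11 Δ0: s1=1 s3=0 s2=0 s0=0 clk=1
  Δ1: clk:1→0
  (1Δ to stable)
t=12 Δ0: s1=1 s3=0 s2=0 s0=0 clk=0
  Δ1: clk:0→1
  Δ2: s3:0→1
  Δ3: s0:0→1
  (3Δ to stable)
t=13 Δ0: s1=1 s3=1 s2=0 s0=1 clk=1
  Δ1: clk:1→0
  (1Δ to stable)
t=14 Δ0: s1=1 s3=1 s2=0 s0=1 clk=0
  Δ1: clk:0→1
  Δ2: s3:1→0, s2:0→1
  (2Δ to stable)
t=15 Δ0: s1=1 s3=0 s2=1 s0=1 clk=1
  Δ1: clk:1→0
  (1Δ to stable)
t=16 Δ0: s1=1 s3=0 s2=1 s0=1 clk=0
  Δ1: clk:0→1
  Δ2: s3:0→1
  (2Δ to stable)
t=17 Δ0: s1=1 s3=1 s2=1 s0=1 clk=1
  Δ1: clk:1→0
  (1Δ to stable)
t=18 Δ0: s1=1 s3=1 s2=1 s0=1 clk=0
  Δ1: clk:0→1
  Δ2: s3:1→0, s2:1→0
  Δ3: s0:1→0
  (3Δ to stable)
t=19 Δ0: s1=1 s3=0 s2=0 s0=0 clk=1
  Δ1: clk:1→0
  (1Δ to stable)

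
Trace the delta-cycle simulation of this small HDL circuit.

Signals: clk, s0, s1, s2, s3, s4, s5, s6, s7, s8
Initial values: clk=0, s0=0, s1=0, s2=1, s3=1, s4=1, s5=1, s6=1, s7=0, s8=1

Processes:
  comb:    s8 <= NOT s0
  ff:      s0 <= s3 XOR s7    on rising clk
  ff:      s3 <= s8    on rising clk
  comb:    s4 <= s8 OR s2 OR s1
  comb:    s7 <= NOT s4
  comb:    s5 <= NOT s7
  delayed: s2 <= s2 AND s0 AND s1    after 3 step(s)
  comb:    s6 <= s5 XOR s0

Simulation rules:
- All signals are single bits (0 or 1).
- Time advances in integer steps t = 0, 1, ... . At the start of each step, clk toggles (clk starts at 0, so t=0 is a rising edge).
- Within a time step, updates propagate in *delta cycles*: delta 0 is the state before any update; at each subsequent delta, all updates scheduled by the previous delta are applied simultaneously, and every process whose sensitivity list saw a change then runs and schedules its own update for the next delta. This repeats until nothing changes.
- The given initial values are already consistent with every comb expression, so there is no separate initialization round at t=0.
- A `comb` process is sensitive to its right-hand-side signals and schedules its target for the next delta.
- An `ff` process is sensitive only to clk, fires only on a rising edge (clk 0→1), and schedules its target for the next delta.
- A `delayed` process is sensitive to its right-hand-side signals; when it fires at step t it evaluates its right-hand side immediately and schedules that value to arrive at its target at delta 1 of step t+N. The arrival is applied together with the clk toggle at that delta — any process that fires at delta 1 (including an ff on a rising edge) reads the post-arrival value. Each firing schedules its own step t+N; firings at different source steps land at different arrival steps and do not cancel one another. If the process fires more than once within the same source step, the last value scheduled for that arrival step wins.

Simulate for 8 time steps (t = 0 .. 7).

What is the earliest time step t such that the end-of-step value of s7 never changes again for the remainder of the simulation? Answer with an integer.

[bits: s3,s2,s0,s5,s4,s7,s1,clk,s8,s6]
t=0: Δ0=1101100011 Δ1=1101100111 Δ2=1111100111 Δ3=1111100100 | 3Δ
t=1: Δ0=1111100100 Δ1=1111100000 | 1Δ
t=2: Δ0=1111100000 Δ1=1111100100 Δ2=0111100100 | 2Δ
t=3: Δ0=0111100100 Δ1=0011100000 Δ2=0011000000 Δ3=0011010000 Δ4=0010010000 Δ5=0010010001 | 5Δ
t=4: Δ0=0010010001 Δ1=0010010101 | 1Δ
t=5: Δ0=0010010101 Δ1=0010010001 | 1Δ
t=6: Δ0=0010010001 Δ1=0010010101 | 1Δ
t=7: Δ0=0010010101 Δ1=0010010001 | 1Δ

3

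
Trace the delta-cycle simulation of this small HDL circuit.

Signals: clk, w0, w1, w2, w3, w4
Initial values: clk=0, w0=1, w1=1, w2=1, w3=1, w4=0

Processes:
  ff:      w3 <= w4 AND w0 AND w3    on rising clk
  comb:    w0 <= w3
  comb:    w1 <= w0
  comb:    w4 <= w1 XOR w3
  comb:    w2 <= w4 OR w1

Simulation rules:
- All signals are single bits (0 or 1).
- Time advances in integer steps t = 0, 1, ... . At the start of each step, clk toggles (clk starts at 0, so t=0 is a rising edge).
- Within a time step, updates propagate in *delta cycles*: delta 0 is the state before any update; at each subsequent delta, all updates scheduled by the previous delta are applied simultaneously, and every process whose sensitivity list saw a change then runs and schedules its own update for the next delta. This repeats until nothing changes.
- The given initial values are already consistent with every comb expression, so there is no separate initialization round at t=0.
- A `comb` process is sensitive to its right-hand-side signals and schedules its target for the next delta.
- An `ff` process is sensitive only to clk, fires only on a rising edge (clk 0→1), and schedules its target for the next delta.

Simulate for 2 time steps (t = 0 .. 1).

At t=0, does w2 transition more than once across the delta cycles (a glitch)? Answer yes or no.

t0.Δ0 w4=0 w3=1 clk=0 w0=1 w2=1 w1=1
t0.Δ1 w4=0 w3=1 clk=1 w0=1 w2=1 w1=1
t0.Δ2 w4=0 w3=0 clk=1 w0=1 w2=1 w1=1
t0.Δ3 w4=1 w3=0 clk=1 w0=0 w2=1 w1=1
t0.Δ4 w4=1 w3=0 clk=1 w0=0 w2=1 w1=0
t0.Δ5 w4=0 w3=0 clk=1 w0=0 w2=1 w1=0
t0.Δ6 w4=0 w3=0 clk=1 w0=0 w2=0 w1=0
t1.Δ0 w4=0 w3=0 clk=1 w0=0 w2=0 w1=0
t1.Δ1 w4=0 w3=0 clk=0 w0=0 w2=0 w1=0

no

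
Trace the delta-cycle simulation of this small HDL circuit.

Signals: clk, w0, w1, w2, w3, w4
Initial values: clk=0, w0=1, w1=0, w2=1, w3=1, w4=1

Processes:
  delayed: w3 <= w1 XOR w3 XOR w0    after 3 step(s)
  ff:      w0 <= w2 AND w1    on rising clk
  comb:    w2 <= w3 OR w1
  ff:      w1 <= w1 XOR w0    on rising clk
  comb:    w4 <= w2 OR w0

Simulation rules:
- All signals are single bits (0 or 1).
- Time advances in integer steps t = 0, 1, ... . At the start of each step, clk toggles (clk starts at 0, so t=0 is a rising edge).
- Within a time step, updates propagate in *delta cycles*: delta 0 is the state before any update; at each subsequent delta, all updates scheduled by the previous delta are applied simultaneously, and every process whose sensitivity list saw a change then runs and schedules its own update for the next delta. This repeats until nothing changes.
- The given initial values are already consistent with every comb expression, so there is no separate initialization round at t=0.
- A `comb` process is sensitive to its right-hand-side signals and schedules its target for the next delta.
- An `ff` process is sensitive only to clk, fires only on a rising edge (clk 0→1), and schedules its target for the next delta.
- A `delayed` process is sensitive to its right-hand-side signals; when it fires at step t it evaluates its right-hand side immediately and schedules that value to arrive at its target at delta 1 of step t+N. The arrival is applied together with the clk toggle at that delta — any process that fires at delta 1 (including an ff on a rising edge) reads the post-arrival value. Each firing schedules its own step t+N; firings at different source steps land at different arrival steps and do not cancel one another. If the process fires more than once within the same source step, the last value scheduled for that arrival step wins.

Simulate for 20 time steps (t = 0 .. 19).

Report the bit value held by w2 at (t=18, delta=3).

t=0 Δ0: w1=0 w2=1 w4=1 clk=0 w3=1 w0=1
  Δ1: clk:0→1
  Δ2: w1:0→1, w0:1→0
  (2Δ to stable)
t=1 Δ0: w1=1 w2=1 w4=1 clk=1 w3=1 w0=0
  Δ1: clk:1→0
  (1Δ to stable)
t=2 Δ0: w1=1 w2=1 w4=1 clk=0 w3=1 w0=0
  Δ1: clk:0→1
  Δ2: w0:0→1
  (2Δ to stable)
t=3 Δ0: w1=1 w2=1 w4=1 clk=1 w3=1 w0=1
  Δ1: clk:1→0, w3:1→0
  (1Δ to stable)
t=4 Δ0: w1=1 w2=1 w4=1 clk=0 w3=0 w0=1
  Δ1: clk:0→1
  Δ2: w1:1→0
  Δ3: w2:1→0
  (3Δ to stable)
t=5 Δ0: w1=0 w2=0 w4=1 clk=1 w3=0 w0=1
  Δ1: clk:1→0, w3:0→1
  Δ2: w2:0→1
  (2Δ to stable)
t=6 Δ0: w1=0 w2=1 w4=1 clk=0 w3=1 w0=1
  Δ1: clk:0→1, w3:1→0
  Δ2: w1:0→1, w2:1→0, w0:1→0
  Δ3: w2:0→1, w4:1→0
  Δ4: w4:0→1
  (4Δ to stable)
t=7 Δ0: w1=1 w2=1 w4=1 clk=1 w3=0 w0=0
  Δ1: clk:1→0, w3:0→1
  (1Δ to stable)
t=8 Δ0: w1=1 w2=1 w4=1 clk=0 w3=1 w0=0
  Δ1: clk:0→1, w3:1→0
  Δ2: w0:0→1
  (2Δ to stable)
t=9 Δ0: w1=1 w2=1 w4=1 clk=1 w3=0 w0=1
  Δ1: clk:1→0, w3:0→1
  (1Δ to stable)
t=10 Δ0: w1=1 w2=1 w4=1 clk=0 w3=1 w0=1
  Δ1: clk:0→1, w3:1→0
  Δ2: w1:1→0
  Δ3: w2:1→0
  (3Δ to stable)
t=11 Δ0: w1=0 w2=0 w4=1 clk=1 w3=0 w0=1
  Δ1: clk:1→0
  (1Δ to stable)
t=12 Δ0: w1=0 w2=0 w4=1 clk=0 w3=0 w0=1
  Δ1: clk:0→1, w3:0→1
  Δ2: w1:0→1, w2:0→1, w0:1→0
  (2Δ to stable)
t=13 Δ0: w1=1 w2=1 w4=1 clk=1 w3=1 w0=0
  Δ1: clk:1→0
  (1Δ to stable)
t=14 Δ0: w1=1 w2=1 w4=1 clk=0 w3=1 w0=0
  Δ1: clk:0→1
  Δ2: w0:0→1
  (2Δ to stable)
t=15 Δ0: w1=1 w2=1 w4=1 clk=1 w3=1 w0=1
  Δ1: clk:1→0, w3:1→0
  (1Δ to stable)
t=16 Δ0: w1=1 w2=1 w4=1 clk=0 w3=0 w0=1
  Δ1: clk:0→1
  Δ2: w1:1→0
  Δ3: w2:1→0
  (3Δ to stable)
t=17 Δ0: w1=0 w2=0 w4=1 clk=1 w3=0 w0=1
  Δ1: clk:1→0, w3:0→1
  Δ2: w2:0→1
  (2Δ to stable)
t=18 Δ0: w1=0 w2=1 w4=1 clk=0 w3=1 w0=1
  Δ1: clk:0→1, w3:1→0
  Δ2: w1:0→1, w2:1→0, w0:1→0
  Δ3: w2:0→1, w4:1→0
  Δ4: w4:0→1
  (4Δ to stable)
t=19 Δ0: w1=1 w2=1 w4=1 clk=1 w3=0 w0=0
  Δ1: clk:1→0, w3:0→1
  (1Δ to stable)

1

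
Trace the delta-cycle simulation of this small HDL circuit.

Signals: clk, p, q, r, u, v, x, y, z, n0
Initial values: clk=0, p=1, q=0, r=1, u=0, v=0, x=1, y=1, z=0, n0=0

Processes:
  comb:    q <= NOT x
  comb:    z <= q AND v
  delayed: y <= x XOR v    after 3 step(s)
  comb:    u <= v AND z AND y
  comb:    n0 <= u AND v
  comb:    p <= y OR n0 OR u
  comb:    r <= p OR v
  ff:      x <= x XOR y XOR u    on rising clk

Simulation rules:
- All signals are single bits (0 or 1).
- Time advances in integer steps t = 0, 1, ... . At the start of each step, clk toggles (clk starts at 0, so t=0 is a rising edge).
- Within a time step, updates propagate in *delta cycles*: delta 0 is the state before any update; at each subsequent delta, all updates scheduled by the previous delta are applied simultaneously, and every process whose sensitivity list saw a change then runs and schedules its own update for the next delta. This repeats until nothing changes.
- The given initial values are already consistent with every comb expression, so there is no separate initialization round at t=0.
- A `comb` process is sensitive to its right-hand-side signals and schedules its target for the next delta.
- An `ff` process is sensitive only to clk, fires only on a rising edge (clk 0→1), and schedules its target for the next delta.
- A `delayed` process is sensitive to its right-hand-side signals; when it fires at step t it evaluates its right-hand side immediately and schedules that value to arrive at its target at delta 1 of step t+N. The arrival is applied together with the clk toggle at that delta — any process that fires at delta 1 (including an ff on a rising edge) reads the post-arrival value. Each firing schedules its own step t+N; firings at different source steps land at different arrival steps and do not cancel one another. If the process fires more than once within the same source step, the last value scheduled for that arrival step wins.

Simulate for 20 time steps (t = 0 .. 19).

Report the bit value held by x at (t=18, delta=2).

[bits: x,q,n0,p,u,r,v,clk,z,y]
t=0: Δ0=1001010001 Δ1=1001010101 Δ2=0001010101 Δ3=0101010101 | 3Δ
t=1: Δ0=0101010101 Δ1=0101010001 | 1Δ
t=2: Δ0=0101010001 Δ1=0101010101 Δ2=1101010101 Δ3=1001010101 | 3Δ
t=3: Δ0=1001010101 Δ1=1001010000 Δ2=1000010000 Δ3=1000000000 | 3Δ
t=4: Δ0=1000000000 Δ1=1000000100 | 1Δ
t=5: Δ0=1000000100 Δ1=1000000001 Δ2=1001000001 Δ3=1001010001 | 3Δ
t=6: Δ0=1001010001 Δ1=1001010101 Δ2=0001010101 Δ3=0101010101 | 3Δ
t=7: Δ0=0101010101 Δ1=0101010001 | 1Δ
t=8: Δ0=0101010001 Δ1=0101010101 Δ2=1101010101 Δ3=1001010101 | 3Δ
t=9: Δ0=1001010101 Δ1=1001010000 Δ2=1000010000 Δ3=1000000000 | 3Δ
t=10: Δ0=1000000000 Δ1=1000000100 | 1Δ
t=11: Δ0=1000000100 Δ1=1000000001 Δ2=1001000001 Δ3=1001010001 | 3Δ
t=12: Δ0=1001010001 Δ1=1001010101 Δ2=0001010101 Δ3=0101010101 | 3Δ
t=13: Δ0=0101010101 Δ1=0101010001 | 1Δ
t=14: Δ0=0101010001 Δ1=0101010101 Δ2=1101010101 Δ3=1001010101 | 3Δ
t=15: Δ0=1001010101 Δ1=1001010000 Δ2=1000010000 Δ3=1000000000 | 3Δ
t=16: Δ0=1000000000 Δ1=1000000100 | 1Δ
t=17: Δ0=1000000100 Δ1=1000000001 Δ2=1001000001 Δ3=1001010001 | 3Δ
t=18: Δ0=1001010001 Δ1=1001010101 Δ2=0001010101 Δ3=0101010101 | 3Δ
t=19: Δ0=0101010101 Δ1=0101010001 | 1Δ

0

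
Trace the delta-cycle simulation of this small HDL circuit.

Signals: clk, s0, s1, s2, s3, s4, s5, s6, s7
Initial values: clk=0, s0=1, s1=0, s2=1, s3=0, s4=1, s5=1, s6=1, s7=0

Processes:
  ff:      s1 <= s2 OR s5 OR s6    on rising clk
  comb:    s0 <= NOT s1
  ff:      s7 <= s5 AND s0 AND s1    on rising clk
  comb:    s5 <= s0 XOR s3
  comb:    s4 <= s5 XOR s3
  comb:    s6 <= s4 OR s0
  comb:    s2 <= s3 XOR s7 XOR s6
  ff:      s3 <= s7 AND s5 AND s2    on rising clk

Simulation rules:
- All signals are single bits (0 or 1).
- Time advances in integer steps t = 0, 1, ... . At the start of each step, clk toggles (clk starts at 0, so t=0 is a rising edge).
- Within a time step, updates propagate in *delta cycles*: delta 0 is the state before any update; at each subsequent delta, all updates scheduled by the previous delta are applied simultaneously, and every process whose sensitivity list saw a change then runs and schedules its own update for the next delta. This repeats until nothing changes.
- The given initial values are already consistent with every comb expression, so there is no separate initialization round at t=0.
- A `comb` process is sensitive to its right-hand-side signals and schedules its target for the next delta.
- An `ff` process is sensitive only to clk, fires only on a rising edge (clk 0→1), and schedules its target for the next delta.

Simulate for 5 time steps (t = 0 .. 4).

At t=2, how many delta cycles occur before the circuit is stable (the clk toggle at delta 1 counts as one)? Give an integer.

5

[bits: s3,s6,s4,clk,s0,s2,s5,s7,s1]
t=0: Δ0=011011100 Δ1=011111100 Δ2=011111101 Δ3=011101101 Δ4=011101001 Δ5=010101001 Δ6=000101001 Δ7=000100001 | 7Δ
t=1: Δ0=000100001 Δ1=000000001 | 1Δ
t=2: Δ0=000000001 Δ1=000100001 Δ2=000100000 Δ3=000110000 Δ4=010110100 Δ5=011111100 | 5Δ
t=3: Δ0=011111100 Δ1=011011100 | 1Δ
t=4: Δ0=011011100 Δ1=011111100 Δ2=011111101 Δ3=011101101 Δ4=011101001 Δ5=010101001 Δ6=000101001 Δ7=000100001 | 7Δ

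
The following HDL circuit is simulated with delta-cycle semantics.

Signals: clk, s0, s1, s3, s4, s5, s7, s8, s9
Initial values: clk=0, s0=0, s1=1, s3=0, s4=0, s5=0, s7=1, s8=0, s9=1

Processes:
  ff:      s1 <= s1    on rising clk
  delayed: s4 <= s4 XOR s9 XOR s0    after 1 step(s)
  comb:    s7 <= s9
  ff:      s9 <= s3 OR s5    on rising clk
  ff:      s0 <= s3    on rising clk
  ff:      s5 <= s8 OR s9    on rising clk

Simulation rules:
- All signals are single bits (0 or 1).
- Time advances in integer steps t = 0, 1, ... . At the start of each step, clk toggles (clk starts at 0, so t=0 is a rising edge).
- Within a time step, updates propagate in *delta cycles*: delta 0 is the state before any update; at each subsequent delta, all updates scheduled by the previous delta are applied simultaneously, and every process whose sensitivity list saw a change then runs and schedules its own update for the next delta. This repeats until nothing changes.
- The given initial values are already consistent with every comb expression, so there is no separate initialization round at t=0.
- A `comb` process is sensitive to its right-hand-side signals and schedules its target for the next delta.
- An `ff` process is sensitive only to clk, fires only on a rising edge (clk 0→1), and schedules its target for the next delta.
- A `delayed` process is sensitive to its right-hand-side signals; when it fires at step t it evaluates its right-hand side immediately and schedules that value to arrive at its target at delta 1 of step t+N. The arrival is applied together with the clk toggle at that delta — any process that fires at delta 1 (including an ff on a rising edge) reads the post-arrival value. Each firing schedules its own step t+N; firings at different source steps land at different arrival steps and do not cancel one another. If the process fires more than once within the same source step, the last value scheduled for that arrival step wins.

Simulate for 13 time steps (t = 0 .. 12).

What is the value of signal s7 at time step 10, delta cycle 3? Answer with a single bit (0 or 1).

t0.Δ0 s1=1 s0=0 s8=0 s7=1 s5=0 s3=0 clk=0 s9=1 s4=0
t0.Δ1 s1=1 s0=0 s8=0 s7=1 s5=0 s3=0 clk=1 s9=1 s4=0
t0.Δ2 s1=1 s0=0 s8=0 s7=1 s5=1 s3=0 clk=1 s9=0 s4=0
t0.Δ3 s1=1 s0=0 s8=0 s7=0 s5=1 s3=0 clk=1 s9=0 s4=0
t1.Δ0 s1=1 s0=0 s8=0 s7=0 s5=1 s3=0 clk=1 s9=0 s4=0
t1.Δ1 s1=1 s0=0 s8=0 s7=0 s5=1 s3=0 clk=0 s9=0 s4=0
t2.Δ0 s1=1 s0=0 s8=0 s7=0 s5=1 s3=0 clk=0 s9=0 s4=0
t2.Δ1 s1=1 s0=0 s8=0 s7=0 s5=1 s3=0 clk=1 s9=0 s4=0
t2.Δ2 s1=1 s0=0 s8=0 s7=0 s5=0 s3=0 clk=1 s9=1 s4=0
t2.Δ3 s1=1 s0=0 s8=0 s7=1 s5=0 s3=0 clk=1 s9=1 s4=0
t3.Δ0 s1=1 s0=0 s8=0 s7=1 s5=0 s3=0 clk=1 s9=1 s4=0
t3.Δ1 s1=1 s0=0 s8=0 s7=1 s5=0 s3=0 clk=0 s9=1 s4=1
t4.Δ0 s1=1 s0=0 s8=0 s7=1 s5=0 s3=0 clk=0 s9=1 s4=1
t4.Δ1 s1=1 s0=0 s8=0 s7=1 s5=0 s3=0 clk=1 s9=1 s4=0
t4.Δ2 s1=1 s0=0 s8=0 s7=1 s5=1 s3=0 clk=1 s9=0 s4=0
t4.Δ3 s1=1 s0=0 s8=0 s7=0 s5=1 s3=0 clk=1 s9=0 s4=0
t5.Δ0 s1=1 s0=0 s8=0 s7=0 s5=1 s3=0 clk=1 s9=0 s4=0
t5.Δ1 s1=1 s0=0 s8=0 s7=0 s5=1 s3=0 clk=0 s9=0 s4=0
t6.Δ0 s1=1 s0=0 s8=0 s7=0 s5=1 s3=0 clk=0 s9=0 s4=0
t6.Δ1 s1=1 s0=0 s8=0 s7=0 s5=1 s3=0 clk=1 s9=0 s4=0
t6.Δ2 s1=1 s0=0 s8=0 s7=0 s5=0 s3=0 clk=1 s9=1 s4=0
t6.Δ3 s1=1 s0=0 s8=0 s7=1 s5=0 s3=0 clk=1 s9=1 s4=0
t7.Δ0 s1=1 s0=0 s8=0 s7=1 s5=0 s3=0 clk=1 s9=1 s4=0
t7.Δ1 s1=1 s0=0 s8=0 s7=1 s5=0 s3=0 clk=0 s9=1 s4=1
t8.Δ0 s1=1 s0=0 s8=0 s7=1 s5=0 s3=0 clk=0 s9=1 s4=1
t8.Δ1 s1=1 s0=0 s8=0 s7=1 s5=0 s3=0 clk=1 s9=1 s4=0
t8.Δ2 s1=1 s0=0 s8=0 s7=1 s5=1 s3=0 clk=1 s9=0 s4=0
t8.Δ3 s1=1 s0=0 s8=0 s7=0 s5=1 s3=0 clk=1 s9=0 s4=0
t9.Δ0 s1=1 s0=0 s8=0 s7=0 s5=1 s3=0 clk=1 s9=0 s4=0
t9.Δ1 s1=1 s0=0 s8=0 s7=0 s5=1 s3=0 clk=0 s9=0 s4=0
t10.Δ0 s1=1 s0=0 s8=0 s7=0 s5=1 s3=0 clk=0 s9=0 s4=0
t10.Δ1 s1=1 s0=0 s8=0 s7=0 s5=1 s3=0 clk=1 s9=0 s4=0
t10.Δ2 s1=1 s0=0 s8=0 s7=0 s5=0 s3=0 clk=1 s9=1 s4=0
t10.Δ3 s1=1 s0=0 s8=0 s7=1 s5=0 s3=0 clk=1 s9=1 s4=0
t11.Δ0 s1=1 s0=0 s8=0 s7=1 s5=0 s3=0 clk=1 s9=1 s4=0
t11.Δ1 s1=1 s0=0 s8=0 s7=1 s5=0 s3=0 clk=0 s9=1 s4=1
t12.Δ0 s1=1 s0=0 s8=0 s7=1 s5=0 s3=0 clk=0 s9=1 s4=1
t12.Δ1 s1=1 s0=0 s8=0 s7=1 s5=0 s3=0 clk=1 s9=1 s4=0
t12.Δ2 s1=1 s0=0 s8=0 s7=1 s5=1 s3=0 clk=1 s9=0 s4=0
t12.Δ3 s1=1 s0=0 s8=0 s7=0 s5=1 s3=0 clk=1 s9=0 s4=0

1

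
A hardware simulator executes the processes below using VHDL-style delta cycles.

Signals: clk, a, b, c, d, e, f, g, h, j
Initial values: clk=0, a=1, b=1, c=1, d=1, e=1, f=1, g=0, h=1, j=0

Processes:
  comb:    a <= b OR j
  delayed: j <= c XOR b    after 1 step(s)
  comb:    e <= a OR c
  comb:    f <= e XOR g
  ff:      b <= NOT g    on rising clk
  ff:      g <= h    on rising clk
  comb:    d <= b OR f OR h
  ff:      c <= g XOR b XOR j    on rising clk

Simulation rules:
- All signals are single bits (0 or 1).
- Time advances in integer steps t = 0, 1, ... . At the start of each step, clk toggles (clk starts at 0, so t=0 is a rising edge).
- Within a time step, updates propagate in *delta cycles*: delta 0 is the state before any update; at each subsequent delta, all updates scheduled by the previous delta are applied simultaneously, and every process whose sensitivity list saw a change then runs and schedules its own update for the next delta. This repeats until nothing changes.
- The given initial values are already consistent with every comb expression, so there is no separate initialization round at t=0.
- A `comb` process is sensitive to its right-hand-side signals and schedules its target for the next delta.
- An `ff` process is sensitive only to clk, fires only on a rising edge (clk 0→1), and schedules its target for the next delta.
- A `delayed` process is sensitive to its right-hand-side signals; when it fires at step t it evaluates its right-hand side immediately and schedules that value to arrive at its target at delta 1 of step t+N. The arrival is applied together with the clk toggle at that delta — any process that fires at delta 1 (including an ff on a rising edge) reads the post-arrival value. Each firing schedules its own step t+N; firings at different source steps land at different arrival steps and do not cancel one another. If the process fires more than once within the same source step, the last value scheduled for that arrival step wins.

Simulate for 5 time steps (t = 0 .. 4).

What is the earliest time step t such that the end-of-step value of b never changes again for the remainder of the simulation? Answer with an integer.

[bits: f,g,h,d,b,c,e,clk,j,a]
t=0: Δ0=1011111001 Δ1=1011111101 Δ2=1111111101 Δ3=0111111101 | 3Δ
t=1: Δ0=0111111101 Δ1=0111111001 | 1Δ
t=2: Δ0=0111111001 Δ1=0111111101 Δ2=0111001101 Δ3=0111001100 Δ4=0111000100 Δ5=1111000100 | 5Δ
t=3: Δ0=1111000100 Δ1=1111000000 | 1Δ
t=4: Δ0=1111000000 Δ1=1111000100 Δ2=1111010100 Δ3=1111011100 Δ4=0111011100 | 4Δ

2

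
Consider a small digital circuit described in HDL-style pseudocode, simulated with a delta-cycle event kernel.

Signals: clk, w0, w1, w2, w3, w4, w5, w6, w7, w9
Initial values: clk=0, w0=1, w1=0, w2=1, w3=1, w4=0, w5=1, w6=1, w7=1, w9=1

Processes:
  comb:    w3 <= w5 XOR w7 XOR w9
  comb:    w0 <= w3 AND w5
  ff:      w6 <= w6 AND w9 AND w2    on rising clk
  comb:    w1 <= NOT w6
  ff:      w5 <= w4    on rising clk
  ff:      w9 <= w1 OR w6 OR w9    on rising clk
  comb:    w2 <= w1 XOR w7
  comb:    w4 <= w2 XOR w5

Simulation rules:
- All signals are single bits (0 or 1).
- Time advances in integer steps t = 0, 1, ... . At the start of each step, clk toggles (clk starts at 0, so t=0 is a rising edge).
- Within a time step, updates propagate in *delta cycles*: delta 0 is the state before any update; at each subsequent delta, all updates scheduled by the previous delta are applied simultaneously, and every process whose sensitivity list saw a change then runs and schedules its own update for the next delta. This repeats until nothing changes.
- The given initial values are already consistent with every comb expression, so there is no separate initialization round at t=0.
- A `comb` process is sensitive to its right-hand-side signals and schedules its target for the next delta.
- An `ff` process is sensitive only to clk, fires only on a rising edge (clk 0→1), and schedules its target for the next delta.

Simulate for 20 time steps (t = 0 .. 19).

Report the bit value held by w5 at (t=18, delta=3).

1

[bits: w1,w9,w6,w3,w5,w4,w7,clk,w2,w0]
t=0: Δ0=0111101011 Δ1=0111101111 Δ2=0111001111 Δ3=0110011110 | 3Δ
t=1: Δ0=0110011110 Δ1=0110011010 | 1Δ
t=2: Δ0=0110011010 Δ1=0110011110 Δ2=0110111110 Δ3=0111101110 Δ4=0111101111 | 4Δ
t=3: Δ0=0111101111 Δ1=0111101011 | 1Δ
t=4: Δ0=0111101011 Δ1=0111101111 Δ2=0111001111 Δ3=0110011110 | 3Δ
t=5: Δ0=0110011110 Δ1=0110011010 | 1Δ
t=6: Δ0=0110011010 Δ1=0110011110 Δ2=0110111110 Δ3=0111101110 Δ4=0111101111 | 4Δ
t=7: Δ0=0111101111 Δ1=0111101011 | 1Δ
t=8: Δ0=0111101011 Δ1=0111101111 Δ2=0111001111 Δ3=0110011110 | 3Δ
t=9: Δ0=0110011110 Δ1=0110011010 | 1Δ
t=10: Δ0=0110011010 Δ1=0110011110 Δ2=0110111110 Δ3=0111101110 Δ4=0111101111 | 4Δ
t=11: Δ0=0111101111 Δ1=0111101011 | 1Δ
t=12: Δ0=0111101011 Δ1=0111101111 Δ2=0111001111 Δ3=0110011110 | 3Δ
t=13: Δ0=0110011110 Δ1=0110011010 | 1Δ
t=14: Δ0=0110011010 Δ1=0110011110 Δ2=0110111110 Δ3=0111101110 Δ4=0111101111 | 4Δ
t=15: Δ0=0111101111 Δ1=0111101011 | 1Δ
t=16: Δ0=0111101011 Δ1=0111101111 Δ2=0111001111 Δ3=0110011110 | 3Δ
t=17: Δ0=0110011110 Δ1=0110011010 | 1Δ
t=18: Δ0=0110011010 Δ1=0110011110 Δ2=0110111110 Δ3=0111101110 Δ4=0111101111 | 4Δ
t=19: Δ0=0111101111 Δ1=0111101011 | 1Δ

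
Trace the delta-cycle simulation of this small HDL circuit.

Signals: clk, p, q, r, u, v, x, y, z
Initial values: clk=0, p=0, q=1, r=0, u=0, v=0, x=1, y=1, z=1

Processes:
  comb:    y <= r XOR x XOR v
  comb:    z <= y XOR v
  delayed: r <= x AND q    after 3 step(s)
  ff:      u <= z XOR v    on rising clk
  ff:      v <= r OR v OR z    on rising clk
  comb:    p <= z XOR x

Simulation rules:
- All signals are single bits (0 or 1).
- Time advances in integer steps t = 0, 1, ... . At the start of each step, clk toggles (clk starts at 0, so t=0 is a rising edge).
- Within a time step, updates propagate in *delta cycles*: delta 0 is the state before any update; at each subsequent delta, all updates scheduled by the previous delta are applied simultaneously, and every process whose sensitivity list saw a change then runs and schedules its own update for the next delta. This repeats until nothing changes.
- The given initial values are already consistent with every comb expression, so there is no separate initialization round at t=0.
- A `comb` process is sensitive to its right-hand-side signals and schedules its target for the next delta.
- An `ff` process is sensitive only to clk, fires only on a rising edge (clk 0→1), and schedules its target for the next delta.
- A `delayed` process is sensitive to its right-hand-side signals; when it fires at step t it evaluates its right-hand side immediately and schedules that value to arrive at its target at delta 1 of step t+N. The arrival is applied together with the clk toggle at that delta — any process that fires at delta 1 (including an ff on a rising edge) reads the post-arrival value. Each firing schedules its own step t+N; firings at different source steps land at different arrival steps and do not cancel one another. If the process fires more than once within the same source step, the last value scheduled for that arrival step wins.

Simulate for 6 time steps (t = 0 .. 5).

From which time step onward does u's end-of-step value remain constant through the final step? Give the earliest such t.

2

[bits: r,z,v,q,x,y,p,u,clk]
t=0: Δ0=010111000 Δ1=010111001 Δ2=011111011 Δ3=001110011 Δ4=011110111 Δ5=011110011 | 5Δ
t=1: Δ0=011110011 Δ1=011110010 | 1Δ
t=2: Δ0=011110010 Δ1=011110011 Δ2=011110001 | 2Δ
t=3: Δ0=011110001 Δ1=011110000 | 1Δ
t=4: Δ0=011110000 Δ1=011110001 | 1Δ
t=5: Δ0=011110001 Δ1=011110000 | 1Δ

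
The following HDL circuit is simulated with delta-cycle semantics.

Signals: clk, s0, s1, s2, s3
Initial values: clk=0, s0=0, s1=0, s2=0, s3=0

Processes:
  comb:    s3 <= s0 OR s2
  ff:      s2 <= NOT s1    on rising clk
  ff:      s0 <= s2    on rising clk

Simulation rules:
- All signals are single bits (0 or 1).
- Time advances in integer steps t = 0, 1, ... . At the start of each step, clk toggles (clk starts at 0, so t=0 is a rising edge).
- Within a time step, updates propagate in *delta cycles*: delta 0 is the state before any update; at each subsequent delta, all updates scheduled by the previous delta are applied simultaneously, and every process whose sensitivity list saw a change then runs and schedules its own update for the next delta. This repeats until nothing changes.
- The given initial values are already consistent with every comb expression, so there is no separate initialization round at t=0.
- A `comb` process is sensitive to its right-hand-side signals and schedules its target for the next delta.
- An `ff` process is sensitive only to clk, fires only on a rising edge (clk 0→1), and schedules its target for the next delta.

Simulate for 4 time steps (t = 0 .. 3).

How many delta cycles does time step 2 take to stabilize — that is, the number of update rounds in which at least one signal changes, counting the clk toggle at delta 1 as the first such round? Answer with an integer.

t=0 Δ0: s3=0 s1=0 s0=0 clk=0 s2=0
  Δ1: clk:0→1
  Δ2: s2:0→1
  Δ3: s3:0→1
  (3Δ to stable)
t=1 Δ0: s3=1 s1=0 s0=0 clk=1 s2=1
  Δ1: clk:1→0
  (1Δ to stable)
t=2 Δ0: s3=1 s1=0 s0=0 clk=0 s2=1
  Δ1: clk:0→1
  Δ2: s0:0→1
  (2Δ to stable)
t=3 Δ0: s3=1 s1=0 s0=1 clk=1 s2=1
  Δ1: clk:1→0
  (1Δ to stable)

2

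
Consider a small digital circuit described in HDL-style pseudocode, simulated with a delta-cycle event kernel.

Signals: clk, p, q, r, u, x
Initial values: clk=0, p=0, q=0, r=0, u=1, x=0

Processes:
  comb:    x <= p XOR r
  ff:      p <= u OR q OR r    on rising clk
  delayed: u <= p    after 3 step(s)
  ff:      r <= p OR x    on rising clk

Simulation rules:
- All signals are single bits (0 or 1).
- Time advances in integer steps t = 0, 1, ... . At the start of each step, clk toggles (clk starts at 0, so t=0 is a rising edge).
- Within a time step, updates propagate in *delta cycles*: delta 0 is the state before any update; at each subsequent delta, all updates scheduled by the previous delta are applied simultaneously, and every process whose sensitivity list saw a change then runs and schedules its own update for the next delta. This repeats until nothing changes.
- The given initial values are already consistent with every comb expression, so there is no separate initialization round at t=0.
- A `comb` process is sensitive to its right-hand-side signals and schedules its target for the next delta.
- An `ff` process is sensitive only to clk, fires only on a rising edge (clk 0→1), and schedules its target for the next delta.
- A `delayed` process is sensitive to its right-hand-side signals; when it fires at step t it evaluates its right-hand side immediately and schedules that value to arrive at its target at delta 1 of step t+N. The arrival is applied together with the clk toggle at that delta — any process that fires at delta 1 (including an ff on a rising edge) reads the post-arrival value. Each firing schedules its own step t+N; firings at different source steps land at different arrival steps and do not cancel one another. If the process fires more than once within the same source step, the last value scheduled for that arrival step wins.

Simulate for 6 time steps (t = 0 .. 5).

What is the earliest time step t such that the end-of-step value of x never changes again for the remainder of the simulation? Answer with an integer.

[bits: x,p,r,u,clk,q]
t=0: Δ0=000100 Δ1=000110 Δ2=010110 Δ3=110110 | 3Δ
t=1: Δ0=110110 Δ1=110100 | 1Δ
t=2: Δ0=110100 Δ1=110110 Δ2=111110 Δ3=011110 | 3Δ
t=3: Δ0=011110 Δ1=011100 | 1Δ
t=4: Δ0=011100 Δ1=011110 | 1Δ
t=5: Δ0=011110 Δ1=011100 | 1Δ

2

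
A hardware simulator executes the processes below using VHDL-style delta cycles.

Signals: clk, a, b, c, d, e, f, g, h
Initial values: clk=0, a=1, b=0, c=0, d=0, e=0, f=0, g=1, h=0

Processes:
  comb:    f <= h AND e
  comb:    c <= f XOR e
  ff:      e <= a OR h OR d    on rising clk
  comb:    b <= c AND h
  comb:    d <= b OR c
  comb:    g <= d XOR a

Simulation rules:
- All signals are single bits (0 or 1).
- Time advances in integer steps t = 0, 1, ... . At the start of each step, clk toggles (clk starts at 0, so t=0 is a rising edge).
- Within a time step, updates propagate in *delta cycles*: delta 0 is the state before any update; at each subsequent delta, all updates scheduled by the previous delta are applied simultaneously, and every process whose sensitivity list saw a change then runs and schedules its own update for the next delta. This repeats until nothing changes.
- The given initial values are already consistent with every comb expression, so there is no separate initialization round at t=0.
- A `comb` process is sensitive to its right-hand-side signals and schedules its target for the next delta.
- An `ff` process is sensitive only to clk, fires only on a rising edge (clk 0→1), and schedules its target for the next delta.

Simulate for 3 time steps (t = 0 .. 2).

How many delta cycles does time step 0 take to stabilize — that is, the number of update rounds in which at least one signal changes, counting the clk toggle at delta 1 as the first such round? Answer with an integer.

[bits: f,c,e,clk,h,a,g,d,b]
t=0: Δ0=000001100 Δ1=000101100 Δ2=001101100 Δ3=011101100 Δ4=011101110 Δ5=011101010 | 5Δ
t=1: Δ0=011101010 Δ1=011001010 | 1Δ
t=2: Δ0=011001010 Δ1=011101010 | 1Δ

5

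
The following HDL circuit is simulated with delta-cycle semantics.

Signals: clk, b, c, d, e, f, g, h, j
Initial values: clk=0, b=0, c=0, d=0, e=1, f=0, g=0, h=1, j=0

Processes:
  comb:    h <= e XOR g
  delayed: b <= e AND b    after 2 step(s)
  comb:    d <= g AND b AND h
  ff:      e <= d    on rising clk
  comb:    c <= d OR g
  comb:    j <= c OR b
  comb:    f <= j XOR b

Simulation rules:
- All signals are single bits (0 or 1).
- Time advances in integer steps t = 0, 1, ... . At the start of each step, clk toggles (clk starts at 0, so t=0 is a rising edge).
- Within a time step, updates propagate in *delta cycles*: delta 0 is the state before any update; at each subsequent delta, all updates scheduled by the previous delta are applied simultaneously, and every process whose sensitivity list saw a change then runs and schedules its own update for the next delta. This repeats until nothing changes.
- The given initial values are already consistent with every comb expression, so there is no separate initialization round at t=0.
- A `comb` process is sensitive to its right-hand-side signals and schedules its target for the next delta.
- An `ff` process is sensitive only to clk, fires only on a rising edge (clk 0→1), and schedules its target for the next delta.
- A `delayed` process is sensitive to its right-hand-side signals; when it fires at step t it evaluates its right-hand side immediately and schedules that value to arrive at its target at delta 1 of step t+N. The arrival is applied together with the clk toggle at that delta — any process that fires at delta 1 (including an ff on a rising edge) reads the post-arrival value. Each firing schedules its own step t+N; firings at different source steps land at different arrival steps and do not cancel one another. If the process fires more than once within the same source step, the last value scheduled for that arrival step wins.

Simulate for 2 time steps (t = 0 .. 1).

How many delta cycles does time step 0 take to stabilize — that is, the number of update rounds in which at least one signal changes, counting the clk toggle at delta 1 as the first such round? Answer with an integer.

3

[bits: clk,g,e,c,b,f,j,d,h]
t=0: Δ0=001000001 Δ1=101000001 Δ2=100000001 Δ3=100000000 | 3Δ
t=1: Δ0=100000000 Δ1=000000000 | 1Δ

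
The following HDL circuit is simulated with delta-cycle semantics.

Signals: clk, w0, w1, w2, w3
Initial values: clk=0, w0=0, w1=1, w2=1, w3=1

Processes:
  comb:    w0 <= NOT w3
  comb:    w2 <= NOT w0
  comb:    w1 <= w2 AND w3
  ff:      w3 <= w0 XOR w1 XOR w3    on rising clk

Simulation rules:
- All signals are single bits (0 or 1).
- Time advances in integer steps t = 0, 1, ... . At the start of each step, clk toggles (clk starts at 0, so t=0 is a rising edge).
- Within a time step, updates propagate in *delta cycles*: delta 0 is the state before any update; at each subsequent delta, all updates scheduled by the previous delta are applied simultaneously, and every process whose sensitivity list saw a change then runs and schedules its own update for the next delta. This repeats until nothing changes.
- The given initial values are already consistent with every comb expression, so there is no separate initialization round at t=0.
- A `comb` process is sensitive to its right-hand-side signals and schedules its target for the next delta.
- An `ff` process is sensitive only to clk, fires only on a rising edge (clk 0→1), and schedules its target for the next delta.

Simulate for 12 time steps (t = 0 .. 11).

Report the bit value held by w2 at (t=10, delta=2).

0

t0.Δ0 clk=0 w3=1 w1=1 w2=1 w0=0
t0.Δ1 clk=1 w3=1 w1=1 w2=1 w0=0
t0.Δ2 clk=1 w3=0 w1=1 w2=1 w0=0
t0.Δ3 clk=1 w3=0 w1=0 w2=1 w0=1
t0.Δ4 clk=1 w3=0 w1=0 w2=0 w0=1
t1.Δ0 clk=1 w3=0 w1=0 w2=0 w0=1
t1.Δ1 clk=0 w3=0 w1=0 w2=0 w0=1
t2.Δ0 clk=0 w3=0 w1=0 w2=0 w0=1
t2.Δ1 clk=1 w3=0 w1=0 w2=0 w0=1
t2.Δ2 clk=1 w3=1 w1=0 w2=0 w0=1
t2.Δ3 clk=1 w3=1 w1=0 w2=0 w0=0
t2.Δ4 clk=1 w3=1 w1=0 w2=1 w0=0
t2.Δ5 clk=1 w3=1 w1=1 w2=1 w0=0
t3.Δ0 clk=1 w3=1 w1=1 w2=1 w0=0
t3.Δ1 clk=0 w3=1 w1=1 w2=1 w0=0
t4.Δ0 clk=0 w3=1 w1=1 w2=1 w0=0
t4.Δ1 clk=1 w3=1 w1=1 w2=1 w0=0
t4.Δ2 clk=1 w3=0 w1=1 w2=1 w0=0
t4.Δ3 clk=1 w3=0 w1=0 w2=1 w0=1
t4.Δ4 clk=1 w3=0 w1=0 w2=0 w0=1
t5.Δ0 clk=1 w3=0 w1=0 w2=0 w0=1
t5.Δ1 clk=0 w3=0 w1=0 w2=0 w0=1
t6.Δ0 clk=0 w3=0 w1=0 w2=0 w0=1
t6.Δ1 clk=1 w3=0 w1=0 w2=0 w0=1
t6.Δ2 clk=1 w3=1 w1=0 w2=0 w0=1
t6.Δ3 clk=1 w3=1 w1=0 w2=0 w0=0
t6.Δ4 clk=1 w3=1 w1=0 w2=1 w0=0
t6.Δ5 clk=1 w3=1 w1=1 w2=1 w0=0
t7.Δ0 clk=1 w3=1 w1=1 w2=1 w0=0
t7.Δ1 clk=0 w3=1 w1=1 w2=1 w0=0
t8.Δ0 clk=0 w3=1 w1=1 w2=1 w0=0
t8.Δ1 clk=1 w3=1 w1=1 w2=1 w0=0
t8.Δ2 clk=1 w3=0 w1=1 w2=1 w0=0
t8.Δ3 clk=1 w3=0 w1=0 w2=1 w0=1
t8.Δ4 clk=1 w3=0 w1=0 w2=0 w0=1
t9.Δ0 clk=1 w3=0 w1=0 w2=0 w0=1
t9.Δ1 clk=0 w3=0 w1=0 w2=0 w0=1
t10.Δ0 clk=0 w3=0 w1=0 w2=0 w0=1
t10.Δ1 clk=1 w3=0 w1=0 w2=0 w0=1
t10.Δ2 clk=1 w3=1 w1=0 w2=0 w0=1
t10.Δ3 clk=1 w3=1 w1=0 w2=0 w0=0
t10.Δ4 clk=1 w3=1 w1=0 w2=1 w0=0
t10.Δ5 clk=1 w3=1 w1=1 w2=1 w0=0
t11.Δ0 clk=1 w3=1 w1=1 w2=1 w0=0
t11.Δ1 clk=0 w3=1 w1=1 w2=1 w0=0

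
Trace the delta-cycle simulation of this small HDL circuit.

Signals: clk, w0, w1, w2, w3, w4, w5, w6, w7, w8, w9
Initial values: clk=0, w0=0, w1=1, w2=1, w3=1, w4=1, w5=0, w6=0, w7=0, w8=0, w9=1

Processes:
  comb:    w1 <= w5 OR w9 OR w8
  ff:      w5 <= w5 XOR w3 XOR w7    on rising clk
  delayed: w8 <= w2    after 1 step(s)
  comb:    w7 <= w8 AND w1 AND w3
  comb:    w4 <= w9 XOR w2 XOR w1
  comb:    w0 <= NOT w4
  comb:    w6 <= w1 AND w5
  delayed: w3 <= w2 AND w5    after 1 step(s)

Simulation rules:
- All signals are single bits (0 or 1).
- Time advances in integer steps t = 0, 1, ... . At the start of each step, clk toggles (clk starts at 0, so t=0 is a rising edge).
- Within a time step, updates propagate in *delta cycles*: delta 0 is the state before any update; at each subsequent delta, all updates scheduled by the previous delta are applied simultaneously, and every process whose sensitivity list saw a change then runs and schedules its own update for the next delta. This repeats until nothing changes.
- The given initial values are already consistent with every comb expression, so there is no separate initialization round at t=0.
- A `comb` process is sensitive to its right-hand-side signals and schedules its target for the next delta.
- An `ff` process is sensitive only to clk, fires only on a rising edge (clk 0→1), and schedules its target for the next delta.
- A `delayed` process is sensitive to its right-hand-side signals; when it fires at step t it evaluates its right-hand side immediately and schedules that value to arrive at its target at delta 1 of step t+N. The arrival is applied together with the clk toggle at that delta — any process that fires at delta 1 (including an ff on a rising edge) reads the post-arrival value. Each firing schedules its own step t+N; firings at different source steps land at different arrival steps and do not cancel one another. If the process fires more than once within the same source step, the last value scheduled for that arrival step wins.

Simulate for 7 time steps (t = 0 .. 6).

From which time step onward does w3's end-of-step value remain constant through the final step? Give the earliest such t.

t=0 Δ0: w7=0 clk=0 w3=1 w8=0 w4=1 w9=1 w6=0 w2=1 w1=1 w5=0 w0=0
  Δ1: clk:0→1
  Δ2: w5:0→1
  Δ3: w6:0→1
  (3Δ to stable)
t=1 Δ0: w7=0 clk=1 w3=1 w8=0 w4=1 w9=1 w6=1 w2=1 w1=1 w5=1 w0=0
  Δ1: clk:1→0
  (1Δ to stable)
t=2 Δ0: w7=0 clk=0 w3=1 w8=0 w4=1 w9=1 w6=1 w2=1 w1=1 w5=1 w0=0
  Δ1: clk:0→1
  Δ2: w5:1→0
  Δ3: w6:1→0
  (3Δ to stable)
t=3 Δ0: w7=0 clk=1 w3=1 w8=0 w4=1 w9=1 w6=0 w2=1 w1=1 w5=0 w0=0
  Δ1: clk:1→0, w3:1→0
  (1Δ to stable)
t=4 Δ0: w7=0 clk=0 w3=0 w8=0 w4=1 w9=1 w6=0 w2=1 w1=1 w5=0 w0=0
  Δ1: clk:0→1
  (1Δ to stable)
t=5 Δ0: w7=0 clk=1 w3=0 w8=0 w4=1 w9=1 w6=0 w2=1 w1=1 w5=0 w0=0
  Δ1: clk:1→0
  (1Δ to stable)
t=6 Δ0: w7=0 clk=0 w3=0 w8=0 w4=1 w9=1 w6=0 w2=1 w1=1 w5=0 w0=0
  Δ1: clk:0→1
  (1Δ to stable)

3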